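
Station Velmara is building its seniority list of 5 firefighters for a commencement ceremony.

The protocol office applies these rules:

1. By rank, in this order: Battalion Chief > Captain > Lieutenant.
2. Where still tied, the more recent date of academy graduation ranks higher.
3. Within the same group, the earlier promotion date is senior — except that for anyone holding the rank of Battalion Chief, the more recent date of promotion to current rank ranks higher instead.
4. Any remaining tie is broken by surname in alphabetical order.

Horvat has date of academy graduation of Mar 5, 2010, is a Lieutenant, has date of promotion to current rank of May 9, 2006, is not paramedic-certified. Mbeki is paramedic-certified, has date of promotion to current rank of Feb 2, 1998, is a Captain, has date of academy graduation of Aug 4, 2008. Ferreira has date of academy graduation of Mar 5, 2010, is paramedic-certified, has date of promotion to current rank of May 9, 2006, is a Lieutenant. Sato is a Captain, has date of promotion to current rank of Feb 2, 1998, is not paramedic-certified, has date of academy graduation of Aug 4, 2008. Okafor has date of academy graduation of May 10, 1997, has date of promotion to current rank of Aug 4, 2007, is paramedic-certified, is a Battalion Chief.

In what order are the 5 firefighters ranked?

By rank: Okafor (Battalion Chief); then Mbeki and Sato (Captain); then Ferreira and Horvat (Lieutenant).
Mbeki and Sato both have date of academy graduation Aug 4, 2008, so the next rule applies.
Mbeki and Sato both have date of promotion to current rank Feb 2, 1998, so the next rule applies.
Among Mbeki and Sato, alphabetically by surname: Mbeki before Sato.
Ferreira and Horvat both have date of academy graduation Mar 5, 2010, so the next rule applies.
Ferreira and Horvat both have date of promotion to current rank May 9, 2006, so the next rule applies.
Among Ferreira and Horvat, alphabetically by surname: Ferreira before Horvat.
Full order: Okafor, Mbeki, Sato, Ferreira, Horvat.

Okafor, Mbeki, Sato, Ferreira, Horvat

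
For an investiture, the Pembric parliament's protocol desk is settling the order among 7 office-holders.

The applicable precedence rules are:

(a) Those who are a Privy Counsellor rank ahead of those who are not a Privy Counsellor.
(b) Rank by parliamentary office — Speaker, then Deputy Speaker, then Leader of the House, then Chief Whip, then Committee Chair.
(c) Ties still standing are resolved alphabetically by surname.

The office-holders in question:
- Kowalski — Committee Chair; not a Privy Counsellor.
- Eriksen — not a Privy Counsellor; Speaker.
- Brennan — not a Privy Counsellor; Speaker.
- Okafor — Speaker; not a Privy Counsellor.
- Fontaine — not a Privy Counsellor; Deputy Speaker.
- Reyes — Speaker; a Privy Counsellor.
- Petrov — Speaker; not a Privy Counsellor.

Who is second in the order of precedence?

By the first rule: Reyes (a Privy Counsellor); then Brennan, Eriksen, Okafor, Petrov, Fontaine and Kowalski (each not a Privy Counsellor).
Among Brennan, Eriksen, Okafor, Petrov, Fontaine and Kowalski, by parliamentary office: Brennan, Eriksen, Okafor and Petrov (Speaker) before Fontaine (Deputy Speaker) before Kowalski (Committee Chair).
Among Brennan, Eriksen, Okafor and Petrov, alphabetically by surname: Brennan before Eriksen before Okafor before Petrov.
Order: Reyes, Brennan, Eriksen, Okafor, Petrov, Fontaine, Kowalski.

Brennan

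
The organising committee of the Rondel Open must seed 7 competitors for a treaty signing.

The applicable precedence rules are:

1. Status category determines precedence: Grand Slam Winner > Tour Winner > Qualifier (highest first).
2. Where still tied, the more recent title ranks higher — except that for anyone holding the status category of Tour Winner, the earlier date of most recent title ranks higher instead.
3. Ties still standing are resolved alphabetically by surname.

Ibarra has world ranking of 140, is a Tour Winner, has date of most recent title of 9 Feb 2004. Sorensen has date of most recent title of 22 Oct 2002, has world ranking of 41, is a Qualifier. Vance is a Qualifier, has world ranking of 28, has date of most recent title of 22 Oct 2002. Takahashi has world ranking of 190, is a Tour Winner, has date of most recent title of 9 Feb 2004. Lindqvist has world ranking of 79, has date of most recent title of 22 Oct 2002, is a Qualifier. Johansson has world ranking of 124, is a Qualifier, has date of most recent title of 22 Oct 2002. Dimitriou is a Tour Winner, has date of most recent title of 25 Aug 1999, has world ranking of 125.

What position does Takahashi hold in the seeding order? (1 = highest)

By status category: Dimitriou, Ibarra and Takahashi (Tour Winner); then Johansson, Lindqvist, Sorensen and Vance (Qualifier).
Among Dimitriou, Ibarra and Takahashi, by date of most recent title (earlier first) (reversed rule for this group): Dimitriou (25 Aug 1999) before Ibarra and Takahashi (9 Feb 2004).
Among Ibarra and Takahashi, alphabetically by surname: Ibarra before Takahashi.
Johansson, Lindqvist, Sorensen and Vance all have date of most recent title 22 Oct 2002, so the next rule applies.
Among Johansson, Lindqvist, Sorensen and Vance, alphabetically by surname: Johansson before Lindqvist before Sorensen before Vance.
Order: Dimitriou, Ibarra, Takahashi, Johansson, Lindqvist, Sorensen, Vance. So position 3.

3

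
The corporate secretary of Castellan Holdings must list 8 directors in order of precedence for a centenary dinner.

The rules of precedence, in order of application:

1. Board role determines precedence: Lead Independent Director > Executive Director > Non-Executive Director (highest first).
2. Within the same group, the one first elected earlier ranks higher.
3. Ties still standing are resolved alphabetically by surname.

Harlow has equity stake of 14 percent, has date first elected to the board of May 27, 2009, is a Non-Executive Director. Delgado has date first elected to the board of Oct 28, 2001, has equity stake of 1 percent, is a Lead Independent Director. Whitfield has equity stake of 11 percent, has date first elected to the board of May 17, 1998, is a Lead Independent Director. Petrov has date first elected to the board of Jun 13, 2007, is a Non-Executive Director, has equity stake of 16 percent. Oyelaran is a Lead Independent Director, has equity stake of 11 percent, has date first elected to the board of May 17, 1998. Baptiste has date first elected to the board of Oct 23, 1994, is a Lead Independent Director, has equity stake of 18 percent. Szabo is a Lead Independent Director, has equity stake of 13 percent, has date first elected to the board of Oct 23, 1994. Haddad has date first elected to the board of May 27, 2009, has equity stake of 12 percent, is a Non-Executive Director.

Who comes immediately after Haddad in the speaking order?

By board role: Baptiste, Szabo, Oyelaran, Whitfield and Delgado (Lead Independent Director); then Petrov, Haddad and Harlow (Non-Executive Director).
Among Baptiste, Szabo, Oyelaran, Whitfield and Delgado, by date first elected to the board (earlier first): Baptiste and Szabo (Oct 23, 1994) before Oyelaran and Whitfield (May 17, 1998) before Delgado (Oct 28, 2001).
Among Baptiste and Szabo, alphabetically by surname: Baptiste before Szabo.
Among Oyelaran and Whitfield, alphabetically by surname: Oyelaran before Whitfield.
Among Petrov, Haddad and Harlow, by date first elected to the board (earlier first): Petrov (Jun 13, 2007) before Haddad and Harlow (May 27, 2009).
Among Haddad and Harlow, alphabetically by surname: Haddad before Harlow.
Order: Baptiste, Szabo, Oyelaran, Whitfield, Delgado, Petrov, Haddad, Harlow.

Harlow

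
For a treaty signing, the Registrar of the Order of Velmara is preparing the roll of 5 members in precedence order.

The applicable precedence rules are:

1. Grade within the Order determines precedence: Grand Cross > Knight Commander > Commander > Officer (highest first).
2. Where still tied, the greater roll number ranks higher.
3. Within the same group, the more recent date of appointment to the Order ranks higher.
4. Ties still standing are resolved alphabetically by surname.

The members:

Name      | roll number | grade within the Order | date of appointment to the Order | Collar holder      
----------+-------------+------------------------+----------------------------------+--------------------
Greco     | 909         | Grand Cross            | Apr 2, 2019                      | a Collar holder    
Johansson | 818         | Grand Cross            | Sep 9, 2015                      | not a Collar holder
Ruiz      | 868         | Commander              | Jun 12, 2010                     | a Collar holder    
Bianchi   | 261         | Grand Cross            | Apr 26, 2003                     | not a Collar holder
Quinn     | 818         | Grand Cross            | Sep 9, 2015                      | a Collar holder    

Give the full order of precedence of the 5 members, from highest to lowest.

By grade within the Order: Greco, Johansson, Quinn and Bianchi (Grand Cross); then Ruiz (Commander).
Among Greco, Johansson, Quinn and Bianchi, by roll number (higher first): Greco (909) before Johansson and Quinn (818) before Bianchi (261).
Johansson and Quinn both have date of appointment to the Order Sep 9, 2015, so the next rule applies.
Among Johansson and Quinn, alphabetically by surname: Johansson before Quinn.
Full order: Greco, Johansson, Quinn, Bianchi, Ruiz.

Greco, Johansson, Quinn, Bianchi, Ruiz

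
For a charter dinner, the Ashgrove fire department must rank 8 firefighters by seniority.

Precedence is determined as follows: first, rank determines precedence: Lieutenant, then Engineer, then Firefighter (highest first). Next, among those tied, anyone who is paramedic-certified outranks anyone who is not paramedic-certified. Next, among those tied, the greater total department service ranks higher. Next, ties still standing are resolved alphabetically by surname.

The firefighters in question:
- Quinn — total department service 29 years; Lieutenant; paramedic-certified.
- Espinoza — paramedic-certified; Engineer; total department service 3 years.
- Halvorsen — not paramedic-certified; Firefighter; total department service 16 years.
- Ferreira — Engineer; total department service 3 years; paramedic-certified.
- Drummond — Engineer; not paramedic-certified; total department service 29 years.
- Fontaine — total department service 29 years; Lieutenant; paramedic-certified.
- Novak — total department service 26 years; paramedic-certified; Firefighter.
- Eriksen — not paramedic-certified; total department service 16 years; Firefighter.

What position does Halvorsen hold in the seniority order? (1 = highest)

By rank: Fontaine and Quinn (Lieutenant); then Espinoza, Ferreira and Drummond (Engineer); then Novak, Eriksen and Halvorsen (Firefighter).
Fontaine and Quinn are each paramedic-certified, so the next rule applies.
Fontaine and Quinn both have total department service 29 years, so the next rule applies.
Among Fontaine and Quinn, alphabetically by surname: Fontaine before Quinn.
Among Espinoza, Ferreira and Drummond, paramedic-certified before not paramedic-certified: Espinoza and Ferreira (paramedic-certified) before Drummond (not paramedic-certified).
Espinoza and Ferreira both have total department service 3 years, so the next rule applies.
Among Espinoza and Ferreira, alphabetically by surname: Espinoza before Ferreira.
Among Novak, Eriksen and Halvorsen, paramedic-certified before not paramedic-certified: Novak (paramedic-certified) before Eriksen and Halvorsen (not paramedic-certified).
Eriksen and Halvorsen both have total department service 16 years, so the next rule applies.
Among Eriksen and Halvorsen, alphabetically by surname: Eriksen before Halvorsen.
Order: Fontaine, Quinn, Espinoza, Ferreira, Drummond, Novak, Eriksen, Halvorsen. So position 8.

8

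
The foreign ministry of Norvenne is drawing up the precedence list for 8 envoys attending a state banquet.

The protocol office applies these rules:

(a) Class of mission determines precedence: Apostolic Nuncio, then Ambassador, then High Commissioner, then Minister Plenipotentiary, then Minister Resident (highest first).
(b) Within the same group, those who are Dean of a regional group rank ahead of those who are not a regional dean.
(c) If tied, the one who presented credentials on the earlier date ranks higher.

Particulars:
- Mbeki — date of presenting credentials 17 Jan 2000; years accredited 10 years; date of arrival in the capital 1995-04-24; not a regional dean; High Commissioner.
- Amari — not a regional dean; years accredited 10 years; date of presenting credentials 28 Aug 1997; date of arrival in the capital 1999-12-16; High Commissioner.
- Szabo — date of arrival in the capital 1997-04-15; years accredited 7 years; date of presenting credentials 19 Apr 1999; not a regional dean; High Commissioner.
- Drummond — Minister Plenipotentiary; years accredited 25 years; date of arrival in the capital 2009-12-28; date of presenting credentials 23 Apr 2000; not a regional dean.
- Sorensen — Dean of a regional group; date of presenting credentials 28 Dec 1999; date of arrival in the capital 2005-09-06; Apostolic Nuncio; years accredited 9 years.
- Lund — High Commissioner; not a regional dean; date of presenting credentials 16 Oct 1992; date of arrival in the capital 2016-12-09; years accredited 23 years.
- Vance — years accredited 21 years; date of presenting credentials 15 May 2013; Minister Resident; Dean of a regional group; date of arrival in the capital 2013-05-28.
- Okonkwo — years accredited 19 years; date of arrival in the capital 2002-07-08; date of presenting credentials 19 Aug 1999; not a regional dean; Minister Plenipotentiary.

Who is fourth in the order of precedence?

By class of mission: Sorensen (Apostolic Nuncio); then Lund, Amari, Szabo and Mbeki (High Commissioner); then Okonkwo and Drummond (Minister Plenipotentiary); then Vance (Minister Resident).
Lund, Amari, Szabo and Mbeki are each not a regional dean, so the next rule applies.
Among Lund, Amari, Szabo and Mbeki, by date of presenting credentials (earlier first): Lund (16 Oct 1992) before Amari (28 Aug 1997) before Szabo (19 Apr 1999) before Mbeki (17 Jan 2000).
Okonkwo and Drummond are each not a regional dean, so the next rule applies.
Among Okonkwo and Drummond, by date of presenting credentials (earlier first): Okonkwo (19 Aug 1999) before Drummond (23 Apr 2000).
Order: Sorensen, Lund, Amari, Szabo, Mbeki, Okonkwo, Drummond, Vance.

Szabo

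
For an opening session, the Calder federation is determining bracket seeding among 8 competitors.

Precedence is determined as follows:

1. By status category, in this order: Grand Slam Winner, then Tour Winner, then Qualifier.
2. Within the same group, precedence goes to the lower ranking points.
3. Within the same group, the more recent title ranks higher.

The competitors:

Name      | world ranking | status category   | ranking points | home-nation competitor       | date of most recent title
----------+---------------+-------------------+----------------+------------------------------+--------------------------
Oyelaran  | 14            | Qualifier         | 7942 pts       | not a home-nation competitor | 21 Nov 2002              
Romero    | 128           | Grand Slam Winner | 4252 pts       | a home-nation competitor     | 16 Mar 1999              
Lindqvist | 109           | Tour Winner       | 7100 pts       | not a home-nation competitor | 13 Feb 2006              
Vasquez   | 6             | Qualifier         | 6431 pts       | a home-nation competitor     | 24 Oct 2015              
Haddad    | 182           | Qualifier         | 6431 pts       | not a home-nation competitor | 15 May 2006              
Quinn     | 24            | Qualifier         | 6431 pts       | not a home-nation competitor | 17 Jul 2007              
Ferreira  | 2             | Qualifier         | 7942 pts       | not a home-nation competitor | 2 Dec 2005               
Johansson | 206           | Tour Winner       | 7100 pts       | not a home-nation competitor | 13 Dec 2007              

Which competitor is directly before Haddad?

Quinn

By status category: Romero (Grand Slam Winner); then Johansson and Lindqvist (Tour Winner); then Vasquez, Quinn, Haddad, Ferreira and Oyelaran (Qualifier).
Johansson and Lindqvist both have ranking points 7100 pts, so the next rule applies.
Among Johansson and Lindqvist, by date of most recent title (later first): Johansson (13 Dec 2007) before Lindqvist (13 Feb 2006).
Among Vasquez, Quinn, Haddad, Ferreira and Oyelaran, by ranking points (lower first): Vasquez, Quinn and Haddad (6431 pts) before Ferreira and Oyelaran (7942 pts).
Among Vasquez, Quinn and Haddad, by date of most recent title (later first): Vasquez (24 Oct 2015) before Quinn (17 Jul 2007) before Haddad (15 May 2006).
Among Ferreira and Oyelaran, by date of most recent title (later first): Ferreira (2 Dec 2005) before Oyelaran (21 Nov 2002).
Order: Romero, Johansson, Lindqvist, Vasquez, Quinn, Haddad, Ferreira, Oyelaran.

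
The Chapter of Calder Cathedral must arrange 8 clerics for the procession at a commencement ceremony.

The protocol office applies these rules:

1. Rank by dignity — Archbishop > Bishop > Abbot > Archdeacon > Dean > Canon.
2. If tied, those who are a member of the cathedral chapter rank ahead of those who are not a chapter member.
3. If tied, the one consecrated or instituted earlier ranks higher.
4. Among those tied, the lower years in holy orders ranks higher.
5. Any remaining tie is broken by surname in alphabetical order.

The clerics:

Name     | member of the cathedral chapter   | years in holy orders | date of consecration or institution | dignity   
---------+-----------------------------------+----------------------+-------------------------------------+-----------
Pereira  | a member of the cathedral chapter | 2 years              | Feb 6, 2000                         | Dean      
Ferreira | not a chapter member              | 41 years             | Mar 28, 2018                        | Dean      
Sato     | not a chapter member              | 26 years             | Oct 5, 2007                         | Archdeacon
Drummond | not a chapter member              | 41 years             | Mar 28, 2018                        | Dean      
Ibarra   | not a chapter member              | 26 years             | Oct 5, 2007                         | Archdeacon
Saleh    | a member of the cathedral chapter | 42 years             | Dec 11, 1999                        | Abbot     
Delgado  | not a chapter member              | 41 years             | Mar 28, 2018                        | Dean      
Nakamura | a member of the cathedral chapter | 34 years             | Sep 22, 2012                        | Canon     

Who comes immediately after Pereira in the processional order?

Delgado

By dignity: Saleh (Abbot); then Ibarra and Sato (Archdeacon); then Pereira, Delgado, Drummond and Ferreira (Dean); then Nakamura (Canon).
Ibarra and Sato are each not a chapter member, so the next rule applies.
Ibarra and Sato both have date of consecration or institution Oct 5, 2007, so the next rule applies.
Ibarra and Sato both have years in holy orders 26 years, so the next rule applies.
Among Ibarra and Sato, alphabetically by surname: Ibarra before Sato.
Among Pereira, Delgado, Drummond and Ferreira, a member of the cathedral chapter before not a chapter member: Pereira (a member of the cathedral chapter) before Delgado, Drummond and Ferreira (not a chapter member).
Delgado, Drummond and Ferreira all have date of consecration or institution Mar 28, 2018, so the next rule applies.
Delgado, Drummond and Ferreira all have years in holy orders 41 years, so the next rule applies.
Among Delgado, Drummond and Ferreira, alphabetically by surname: Delgado before Drummond before Ferreira.
Order: Saleh, Ibarra, Sato, Pereira, Delgado, Drummond, Ferreira, Nakamura.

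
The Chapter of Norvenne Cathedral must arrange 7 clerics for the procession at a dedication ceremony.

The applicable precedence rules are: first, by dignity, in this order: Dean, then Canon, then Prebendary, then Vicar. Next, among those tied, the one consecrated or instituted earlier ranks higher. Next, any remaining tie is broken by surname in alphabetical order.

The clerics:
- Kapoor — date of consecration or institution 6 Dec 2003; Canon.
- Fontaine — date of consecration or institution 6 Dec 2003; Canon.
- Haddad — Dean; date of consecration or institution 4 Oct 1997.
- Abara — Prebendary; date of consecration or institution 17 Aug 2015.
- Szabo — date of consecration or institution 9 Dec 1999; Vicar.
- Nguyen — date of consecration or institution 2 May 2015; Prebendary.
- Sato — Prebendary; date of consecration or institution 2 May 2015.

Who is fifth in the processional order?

By dignity: Haddad (Dean); then Fontaine and Kapoor (Canon); then Nguyen, Sato and Abara (Prebendary); then Szabo (Vicar).
Fontaine and Kapoor both have date of consecration or institution 6 Dec 2003, so the next rule applies.
Among Fontaine and Kapoor, alphabetically by surname: Fontaine before Kapoor.
Among Nguyen, Sato and Abara, by date of consecration or institution (earlier first): Nguyen and Sato (2 May 2015) before Abara (17 Aug 2015).
Among Nguyen and Sato, alphabetically by surname: Nguyen before Sato.
Order: Haddad, Fontaine, Kapoor, Nguyen, Sato, Abara, Szabo.

Sato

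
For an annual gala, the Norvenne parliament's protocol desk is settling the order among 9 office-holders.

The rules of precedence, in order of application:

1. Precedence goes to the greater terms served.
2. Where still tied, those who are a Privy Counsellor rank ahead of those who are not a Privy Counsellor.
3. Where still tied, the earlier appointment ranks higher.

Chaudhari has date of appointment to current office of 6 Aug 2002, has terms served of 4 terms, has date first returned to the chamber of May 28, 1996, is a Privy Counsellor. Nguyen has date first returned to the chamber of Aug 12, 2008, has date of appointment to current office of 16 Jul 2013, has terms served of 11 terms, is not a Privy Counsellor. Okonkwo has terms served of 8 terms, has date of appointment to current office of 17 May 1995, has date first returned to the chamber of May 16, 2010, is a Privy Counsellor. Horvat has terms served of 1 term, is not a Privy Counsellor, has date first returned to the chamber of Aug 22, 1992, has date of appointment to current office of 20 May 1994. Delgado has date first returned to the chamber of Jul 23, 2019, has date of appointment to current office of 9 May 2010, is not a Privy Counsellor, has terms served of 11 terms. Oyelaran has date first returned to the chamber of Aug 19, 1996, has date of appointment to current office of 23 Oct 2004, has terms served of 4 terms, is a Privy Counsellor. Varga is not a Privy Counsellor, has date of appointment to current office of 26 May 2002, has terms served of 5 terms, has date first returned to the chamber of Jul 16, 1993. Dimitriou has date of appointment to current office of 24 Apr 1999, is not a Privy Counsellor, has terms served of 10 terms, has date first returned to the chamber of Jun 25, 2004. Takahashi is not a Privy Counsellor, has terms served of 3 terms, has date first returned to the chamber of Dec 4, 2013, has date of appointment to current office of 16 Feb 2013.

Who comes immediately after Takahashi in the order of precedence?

By terms served (higher first): Delgado and Nguyen (both 11 terms); then Dimitriou (10 terms); then Okonkwo (8 terms); then Varga (5 terms); then Chaudhari and Oyelaran (both 4 terms); then Takahashi (3 terms); then Horvat (1 term).
Delgado and Nguyen are each not a Privy Counsellor, so the next rule applies.
Among Delgado and Nguyen, by date of appointment to current office (earlier first): Delgado (9 May 2010) before Nguyen (16 Jul 2013).
Chaudhari and Oyelaran are each a Privy Counsellor, so the next rule applies.
Among Chaudhari and Oyelaran, by date of appointment to current office (earlier first): Chaudhari (6 Aug 2002) before Oyelaran (23 Oct 2004).
Order: Delgado, Nguyen, Dimitriou, Okonkwo, Varga, Chaudhari, Oyelaran, Takahashi, Horvat.

Horvat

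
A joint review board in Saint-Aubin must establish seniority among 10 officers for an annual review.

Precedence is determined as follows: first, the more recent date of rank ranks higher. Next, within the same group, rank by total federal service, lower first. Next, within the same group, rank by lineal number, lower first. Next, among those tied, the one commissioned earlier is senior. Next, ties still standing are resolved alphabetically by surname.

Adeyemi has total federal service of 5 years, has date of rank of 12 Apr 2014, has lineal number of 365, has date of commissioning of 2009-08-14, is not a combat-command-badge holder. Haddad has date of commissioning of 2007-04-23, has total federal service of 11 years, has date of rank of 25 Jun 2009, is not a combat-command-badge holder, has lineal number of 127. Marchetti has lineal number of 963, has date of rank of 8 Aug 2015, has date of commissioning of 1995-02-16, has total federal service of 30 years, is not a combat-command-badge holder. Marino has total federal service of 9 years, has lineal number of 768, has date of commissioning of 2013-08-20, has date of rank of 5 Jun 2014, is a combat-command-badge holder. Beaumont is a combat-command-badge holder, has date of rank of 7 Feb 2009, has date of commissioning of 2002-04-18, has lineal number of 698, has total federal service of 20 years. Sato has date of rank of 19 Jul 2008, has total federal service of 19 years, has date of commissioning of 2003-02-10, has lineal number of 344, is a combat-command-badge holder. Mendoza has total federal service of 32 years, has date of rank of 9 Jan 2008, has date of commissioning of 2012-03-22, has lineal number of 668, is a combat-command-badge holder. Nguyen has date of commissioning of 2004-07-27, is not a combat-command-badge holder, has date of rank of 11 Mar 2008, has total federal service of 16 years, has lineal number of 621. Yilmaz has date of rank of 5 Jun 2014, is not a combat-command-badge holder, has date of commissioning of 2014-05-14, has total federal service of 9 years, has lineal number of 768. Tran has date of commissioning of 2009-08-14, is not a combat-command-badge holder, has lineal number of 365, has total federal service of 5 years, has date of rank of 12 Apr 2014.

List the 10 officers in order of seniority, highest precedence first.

By date of rank (later first): Marchetti (8 Aug 2015); then Marino and Yilmaz (both 5 Jun 2014); then Adeyemi and Tran (both 12 Apr 2014); then Haddad (25 Jun 2009); then Beaumont (7 Feb 2009); then Sato (19 Jul 2008); then Nguyen (11 Mar 2008); then Mendoza (9 Jan 2008).
Marino and Yilmaz both have total federal service 9 years, so the next rule applies.
Marino and Yilmaz both have lineal number 768, so the next rule applies.
Among Marino and Yilmaz, by date of commissioning (earlier first): Marino (2013-08-20) before Yilmaz (2014-05-14).
Adeyemi and Tran both have total federal service 5 years, so the next rule applies.
Adeyemi and Tran both have lineal number 365, so the next rule applies.
Adeyemi and Tran both have date of commissioning 2009-08-14, so the next rule applies.
Among Adeyemi and Tran, alphabetically by surname: Adeyemi before Tran.
Full order: Marchetti, Marino, Yilmaz, Adeyemi, Tran, Haddad, Beaumont, Sato, Nguyen, Mendoza.

Marchetti, Marino, Yilmaz, Adeyemi, Tran, Haddad, Beaumont, Sato, Nguyen, Mendoza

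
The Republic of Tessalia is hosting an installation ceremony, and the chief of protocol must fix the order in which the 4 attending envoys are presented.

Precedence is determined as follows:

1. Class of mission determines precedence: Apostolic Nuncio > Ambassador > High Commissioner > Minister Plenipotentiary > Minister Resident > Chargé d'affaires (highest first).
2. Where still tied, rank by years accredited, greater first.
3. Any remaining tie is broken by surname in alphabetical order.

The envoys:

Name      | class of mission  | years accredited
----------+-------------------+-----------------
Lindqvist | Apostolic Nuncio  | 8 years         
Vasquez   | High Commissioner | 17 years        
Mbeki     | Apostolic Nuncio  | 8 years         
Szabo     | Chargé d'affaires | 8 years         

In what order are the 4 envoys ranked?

By class of mission: Lindqvist and Mbeki (Apostolic Nuncio); then Vasquez (High Commissioner); then Szabo (Chargé d'affaires).
Lindqvist and Mbeki both have years accredited 8 years, so the next rule applies.
Among Lindqvist and Mbeki, alphabetically by surname: Lindqvist before Mbeki.
Full order: Lindqvist, Mbeki, Vasquez, Szabo.

Lindqvist, Mbeki, Vasquez, Szabo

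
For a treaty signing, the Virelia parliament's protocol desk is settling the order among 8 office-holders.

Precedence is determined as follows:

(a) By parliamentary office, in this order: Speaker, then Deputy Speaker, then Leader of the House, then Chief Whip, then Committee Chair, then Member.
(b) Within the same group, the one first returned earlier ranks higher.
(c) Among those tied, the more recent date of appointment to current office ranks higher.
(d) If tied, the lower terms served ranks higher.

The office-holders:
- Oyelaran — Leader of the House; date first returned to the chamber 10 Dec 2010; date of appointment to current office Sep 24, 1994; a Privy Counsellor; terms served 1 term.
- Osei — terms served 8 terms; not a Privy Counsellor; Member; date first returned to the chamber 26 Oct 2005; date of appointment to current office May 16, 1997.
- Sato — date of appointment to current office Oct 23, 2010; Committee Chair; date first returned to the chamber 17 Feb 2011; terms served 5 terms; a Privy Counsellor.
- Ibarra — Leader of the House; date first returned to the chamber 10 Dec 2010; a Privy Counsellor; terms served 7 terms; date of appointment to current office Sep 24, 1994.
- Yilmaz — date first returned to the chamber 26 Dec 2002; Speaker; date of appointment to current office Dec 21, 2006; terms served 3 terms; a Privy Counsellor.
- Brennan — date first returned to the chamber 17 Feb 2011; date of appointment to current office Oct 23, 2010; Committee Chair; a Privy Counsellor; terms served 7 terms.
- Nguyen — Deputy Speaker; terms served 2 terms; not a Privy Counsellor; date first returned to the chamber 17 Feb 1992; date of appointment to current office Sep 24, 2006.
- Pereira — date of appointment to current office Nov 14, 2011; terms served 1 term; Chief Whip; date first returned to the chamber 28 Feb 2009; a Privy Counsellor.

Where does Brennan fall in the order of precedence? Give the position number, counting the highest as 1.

7

By parliamentary office: Yilmaz (Speaker); then Nguyen (Deputy Speaker); then Oyelaran and Ibarra (Leader of the House); then Pereira (Chief Whip); then Sato and Brennan (Committee Chair); then Osei (Member).
Oyelaran and Ibarra both have date first returned to the chamber 10 Dec 2010, so the next rule applies.
Oyelaran and Ibarra both have date of appointment to current office Sep 24, 1994, so the next rule applies.
Among Oyelaran and Ibarra, by terms served (lower first): Oyelaran (1 term) before Ibarra (7 terms).
Sato and Brennan both have date first returned to the chamber 17 Feb 2011, so the next rule applies.
Sato and Brennan both have date of appointment to current office Oct 23, 2010, so the next rule applies.
Among Sato and Brennan, by terms served (lower first): Sato (5 terms) before Brennan (7 terms).
Order: Yilmaz, Nguyen, Oyelaran, Ibarra, Pereira, Sato, Brennan, Osei. So position 7.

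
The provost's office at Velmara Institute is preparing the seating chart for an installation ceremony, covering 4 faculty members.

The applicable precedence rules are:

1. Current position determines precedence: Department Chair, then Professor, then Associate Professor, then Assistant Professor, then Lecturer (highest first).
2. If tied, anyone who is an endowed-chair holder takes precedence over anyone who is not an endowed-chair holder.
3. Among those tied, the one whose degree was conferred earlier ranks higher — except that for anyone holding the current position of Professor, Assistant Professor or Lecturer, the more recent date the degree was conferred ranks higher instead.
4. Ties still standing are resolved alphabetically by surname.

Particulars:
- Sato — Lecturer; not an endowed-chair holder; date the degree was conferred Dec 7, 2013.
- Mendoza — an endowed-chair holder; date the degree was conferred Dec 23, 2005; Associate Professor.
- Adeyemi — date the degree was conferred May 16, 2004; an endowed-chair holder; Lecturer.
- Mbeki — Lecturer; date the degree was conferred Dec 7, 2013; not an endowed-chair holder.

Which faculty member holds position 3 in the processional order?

By current position: Mendoza (Associate Professor); then Adeyemi, Mbeki and Sato (Lecturer).
Among Adeyemi, Mbeki and Sato, an endowed-chair holder before not an endowed-chair holder: Adeyemi (an endowed-chair holder) before Mbeki and Sato (not an endowed-chair holder).
Mbeki and Sato both have date the degree was conferred Dec 7, 2013, so the next rule applies.
Among Mbeki and Sato, alphabetically by surname: Mbeki before Sato.
Order: Mendoza, Adeyemi, Mbeki, Sato.

Mbeki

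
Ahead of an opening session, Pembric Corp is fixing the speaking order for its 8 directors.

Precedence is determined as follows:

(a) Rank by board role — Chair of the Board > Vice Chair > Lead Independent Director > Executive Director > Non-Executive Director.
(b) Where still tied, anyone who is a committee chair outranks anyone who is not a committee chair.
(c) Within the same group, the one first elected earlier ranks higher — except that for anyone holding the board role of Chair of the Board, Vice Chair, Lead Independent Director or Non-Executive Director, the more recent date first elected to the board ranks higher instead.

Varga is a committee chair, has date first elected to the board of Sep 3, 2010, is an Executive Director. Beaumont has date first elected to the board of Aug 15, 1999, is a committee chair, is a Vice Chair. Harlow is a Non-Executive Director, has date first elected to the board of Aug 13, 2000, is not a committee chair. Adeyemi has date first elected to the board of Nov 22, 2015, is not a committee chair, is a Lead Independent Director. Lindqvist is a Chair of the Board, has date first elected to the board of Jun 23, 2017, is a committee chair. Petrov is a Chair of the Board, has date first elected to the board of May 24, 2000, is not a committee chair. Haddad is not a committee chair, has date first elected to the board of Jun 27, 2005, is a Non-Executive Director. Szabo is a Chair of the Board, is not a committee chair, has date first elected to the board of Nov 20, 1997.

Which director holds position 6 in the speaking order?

Varga

By board role: Lindqvist, Petrov and Szabo (Chair of the Board); then Beaumont (Vice Chair); then Adeyemi (Lead Independent Director); then Varga (Executive Director); then Haddad and Harlow (Non-Executive Director).
Among Lindqvist, Petrov and Szabo, a committee chair before not a committee chair: Lindqvist (a committee chair) before Petrov and Szabo (not a committee chair).
Among Petrov and Szabo, by date first elected to the board (later first) (reversed rule for this group): Petrov (May 24, 2000) before Szabo (Nov 20, 1997).
Haddad and Harlow are each not a committee chair, so the next rule applies.
Among Haddad and Harlow, by date first elected to the board (later first) (reversed rule for this group): Haddad (Jun 27, 2005) before Harlow (Aug 13, 2000).
Order: Lindqvist, Petrov, Szabo, Beaumont, Adeyemi, Varga, Haddad, Harlow.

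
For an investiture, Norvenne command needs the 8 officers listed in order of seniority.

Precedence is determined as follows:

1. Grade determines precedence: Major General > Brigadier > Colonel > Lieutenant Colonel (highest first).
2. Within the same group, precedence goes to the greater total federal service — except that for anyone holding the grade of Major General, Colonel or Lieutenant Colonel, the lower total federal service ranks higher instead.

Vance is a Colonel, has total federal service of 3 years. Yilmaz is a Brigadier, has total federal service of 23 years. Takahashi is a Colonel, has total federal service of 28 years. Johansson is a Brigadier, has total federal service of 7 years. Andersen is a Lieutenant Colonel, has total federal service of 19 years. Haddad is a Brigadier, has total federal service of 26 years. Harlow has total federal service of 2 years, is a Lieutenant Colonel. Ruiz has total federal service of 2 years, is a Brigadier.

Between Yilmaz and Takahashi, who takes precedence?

Yilmaz

By grade: Haddad, Yilmaz, Johansson and Ruiz (Brigadier); then Vance and Takahashi (Colonel); then Harlow and Andersen (Lieutenant Colonel).
Among Haddad, Yilmaz, Johansson and Ruiz, by total federal service (higher first): Haddad (26 years) before Yilmaz (23 years) before Johansson (7 years) before Ruiz (2 years).
Among Vance and Takahashi, by total federal service (lower first) (reversed rule for this group): Vance (3 years) before Takahashi (28 years).
Among Harlow and Andersen, by total federal service (lower first) (reversed rule for this group): Harlow (2 years) before Andersen (19 years).
So Yilmaz takes precedence.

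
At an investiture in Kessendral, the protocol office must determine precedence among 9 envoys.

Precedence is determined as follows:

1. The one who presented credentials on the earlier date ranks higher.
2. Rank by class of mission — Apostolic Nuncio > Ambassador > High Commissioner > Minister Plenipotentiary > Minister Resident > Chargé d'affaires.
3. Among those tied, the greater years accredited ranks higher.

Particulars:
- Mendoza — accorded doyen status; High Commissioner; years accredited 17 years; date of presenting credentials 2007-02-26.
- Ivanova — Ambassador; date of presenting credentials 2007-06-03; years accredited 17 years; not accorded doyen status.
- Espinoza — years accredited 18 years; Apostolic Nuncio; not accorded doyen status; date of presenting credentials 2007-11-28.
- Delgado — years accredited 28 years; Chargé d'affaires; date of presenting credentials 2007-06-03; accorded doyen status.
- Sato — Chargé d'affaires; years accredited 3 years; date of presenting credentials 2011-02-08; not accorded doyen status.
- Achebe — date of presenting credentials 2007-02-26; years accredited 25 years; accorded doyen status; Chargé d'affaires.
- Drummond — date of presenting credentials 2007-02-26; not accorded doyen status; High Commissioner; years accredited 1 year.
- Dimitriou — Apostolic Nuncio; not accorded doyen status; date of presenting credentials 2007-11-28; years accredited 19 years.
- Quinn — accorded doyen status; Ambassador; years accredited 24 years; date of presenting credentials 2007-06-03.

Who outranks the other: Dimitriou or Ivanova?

Ivanova

By date of presenting credentials (earlier first): Mendoza, Drummond and Achebe (each 2007-02-26); then Quinn, Ivanova and Delgado (each 2007-06-03); then Dimitriou and Espinoza (both 2007-11-28); then Sato (2011-02-08).
Among Mendoza, Drummond and Achebe, by class of mission: Mendoza and Drummond (High Commissioner) before Achebe (Chargé d'affaires).
Among Mendoza and Drummond, by years accredited (higher first): Mendoza (17 years) before Drummond (1 year).
Among Quinn, Ivanova and Delgado, by class of mission: Quinn and Ivanova (Ambassador) before Delgado (Chargé d'affaires).
Among Quinn and Ivanova, by years accredited (higher first): Quinn (24 years) before Ivanova (17 years).
Dimitriou and Espinoza are each Apostolic Nuncio, so the next rule applies.
Among Dimitriou and Espinoza, by years accredited (higher first): Dimitriou (19 years) before Espinoza (18 years).
So Ivanova takes precedence.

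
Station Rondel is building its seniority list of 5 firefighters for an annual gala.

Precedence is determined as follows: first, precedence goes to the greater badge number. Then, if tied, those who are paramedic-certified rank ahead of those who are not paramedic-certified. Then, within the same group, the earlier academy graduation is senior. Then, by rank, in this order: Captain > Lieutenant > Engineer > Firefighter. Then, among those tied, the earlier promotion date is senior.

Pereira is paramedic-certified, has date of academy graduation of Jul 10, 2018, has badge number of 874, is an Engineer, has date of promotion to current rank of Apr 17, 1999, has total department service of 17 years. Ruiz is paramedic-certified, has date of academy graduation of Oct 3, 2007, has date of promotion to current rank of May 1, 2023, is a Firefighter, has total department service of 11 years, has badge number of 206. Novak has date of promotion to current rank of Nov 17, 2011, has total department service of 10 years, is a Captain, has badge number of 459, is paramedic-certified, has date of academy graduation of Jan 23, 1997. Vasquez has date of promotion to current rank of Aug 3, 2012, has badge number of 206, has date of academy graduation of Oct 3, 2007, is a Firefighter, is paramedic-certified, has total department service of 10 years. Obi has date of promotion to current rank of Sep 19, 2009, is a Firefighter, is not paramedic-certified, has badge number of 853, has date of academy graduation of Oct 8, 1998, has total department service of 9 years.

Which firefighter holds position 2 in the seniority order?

Obi

By badge number (higher first): Pereira (874); then Obi (853); then Novak (459); then Vasquez and Ruiz (both 206).
Vasquez and Ruiz are each paramedic-certified, so the next rule applies.
Vasquez and Ruiz both have date of academy graduation Oct 3, 2007, so the next rule applies.
Vasquez and Ruiz are each Firefighter, so the next rule applies.
Among Vasquez and Ruiz, by date of promotion to current rank (earlier first): Vasquez (Aug 3, 2012) before Ruiz (May 1, 2023).
Order: Pereira, Obi, Novak, Vasquez, Ruiz.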